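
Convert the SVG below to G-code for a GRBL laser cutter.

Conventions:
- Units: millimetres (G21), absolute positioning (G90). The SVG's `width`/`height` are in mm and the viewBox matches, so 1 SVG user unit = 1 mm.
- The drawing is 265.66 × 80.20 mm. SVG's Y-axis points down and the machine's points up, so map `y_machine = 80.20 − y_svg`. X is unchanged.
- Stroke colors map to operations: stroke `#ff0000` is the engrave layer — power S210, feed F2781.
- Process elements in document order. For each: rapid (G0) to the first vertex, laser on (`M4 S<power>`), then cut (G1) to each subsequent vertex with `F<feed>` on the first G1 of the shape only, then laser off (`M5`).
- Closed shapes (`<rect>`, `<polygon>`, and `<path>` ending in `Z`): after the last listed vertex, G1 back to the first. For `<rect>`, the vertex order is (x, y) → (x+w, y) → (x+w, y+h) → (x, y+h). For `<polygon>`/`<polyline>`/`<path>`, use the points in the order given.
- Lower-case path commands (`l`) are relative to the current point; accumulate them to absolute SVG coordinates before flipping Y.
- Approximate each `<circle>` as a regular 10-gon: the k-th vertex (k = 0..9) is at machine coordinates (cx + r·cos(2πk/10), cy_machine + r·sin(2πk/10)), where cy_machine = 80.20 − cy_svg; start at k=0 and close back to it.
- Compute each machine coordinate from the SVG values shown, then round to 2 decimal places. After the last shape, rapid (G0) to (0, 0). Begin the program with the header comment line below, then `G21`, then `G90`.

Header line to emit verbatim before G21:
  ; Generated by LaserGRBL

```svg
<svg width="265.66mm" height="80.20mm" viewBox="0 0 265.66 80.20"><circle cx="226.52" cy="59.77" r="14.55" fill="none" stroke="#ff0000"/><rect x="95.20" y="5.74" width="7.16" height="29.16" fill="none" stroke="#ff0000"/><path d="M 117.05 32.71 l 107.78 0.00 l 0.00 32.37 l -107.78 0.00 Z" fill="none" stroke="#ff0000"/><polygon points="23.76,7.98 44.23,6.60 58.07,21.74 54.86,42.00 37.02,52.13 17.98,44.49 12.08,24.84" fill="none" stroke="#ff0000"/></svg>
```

; Generated by LaserGRBL
G21
G90
G0 X241.07 Y20.43
M4 S210
G1 X238.29 Y28.98 F2781
G1 X231.02 Y34.27
G1 X222.02 Y34.27
G1 X214.75 Y28.98
G1 X211.97 Y20.43
G1 X214.75 Y11.88
G1 X222.02 Y6.59
G1 X231.02 Y6.59
G1 X238.29 Y11.88
G1 X241.07 Y20.43
M5
G0 X95.20 Y74.46
M4 S210
G1 X102.36 Y74.46 F2781
G1 X102.36 Y45.30
G1 X95.20 Y45.30
G1 X95.20 Y74.46
M5
G0 X117.05 Y47.49
M4 S210
G1 X224.83 Y47.49 F2781
G1 X224.83 Y15.12
G1 X117.05 Y15.12
G1 X117.05 Y47.49
M5
G0 X23.76 Y72.22
M4 S210
G1 X44.23 Y73.60 F2781
G1 X58.07 Y58.46
G1 X54.86 Y38.20
G1 X37.02 Y28.07
G1 X17.98 Y35.71
G1 X12.08 Y55.36
G1 X23.76 Y72.22
M5
G0 X0.00 Y0.00

viewBox `0 0 265.66 80.20` with mm width/height → 1 unit = 1 mm. Flip: y_m = 80.20 − y_svg.

**Shape 1** — `<circle>` circle, stroke `#ff0000` → engrave (S210, F2781). Machine vertices: (241.07,20.43) → (238.29,28.98) → (231.02,34.27) → (222.02,34.27) → (214.75,28.98) → (211.97,20.43) → (214.75,11.88) → (222.02,6.59) → (231.02,6.59) → (238.29,11.88) → (241.07,20.43). Closed: final G1 returns to the first vertex.

**Shape 2** — `<rect>` rectangle, stroke `#ff0000` → engrave (S210, F2781). Machine vertices: (95.20,74.46) → (102.36,74.46) → (102.36,45.30) → (95.20,45.30) → (95.20,74.46). Closed: final G1 returns to the first vertex.

**Shape 3** — `<path>` rectangle, stroke `#ff0000` → engrave (S210, F2781). Machine vertices: (117.05,47.49) → (224.83,47.49) → (224.83,15.12) → (117.05,15.12) → (117.05,47.49). Closed: final G1 returns to the first vertex.

**Shape 4** — `<polygon>` regular polygon, stroke `#ff0000` → engrave (S210, F2781). Machine vertices: (23.76,72.22) → (44.23,73.60) → (58.07,58.46) → (54.86,38.20) → (37.02,28.07) → (17.98,35.71) → (12.08,55.36) → (23.76,72.22). Closed: final G1 returns to the first vertex.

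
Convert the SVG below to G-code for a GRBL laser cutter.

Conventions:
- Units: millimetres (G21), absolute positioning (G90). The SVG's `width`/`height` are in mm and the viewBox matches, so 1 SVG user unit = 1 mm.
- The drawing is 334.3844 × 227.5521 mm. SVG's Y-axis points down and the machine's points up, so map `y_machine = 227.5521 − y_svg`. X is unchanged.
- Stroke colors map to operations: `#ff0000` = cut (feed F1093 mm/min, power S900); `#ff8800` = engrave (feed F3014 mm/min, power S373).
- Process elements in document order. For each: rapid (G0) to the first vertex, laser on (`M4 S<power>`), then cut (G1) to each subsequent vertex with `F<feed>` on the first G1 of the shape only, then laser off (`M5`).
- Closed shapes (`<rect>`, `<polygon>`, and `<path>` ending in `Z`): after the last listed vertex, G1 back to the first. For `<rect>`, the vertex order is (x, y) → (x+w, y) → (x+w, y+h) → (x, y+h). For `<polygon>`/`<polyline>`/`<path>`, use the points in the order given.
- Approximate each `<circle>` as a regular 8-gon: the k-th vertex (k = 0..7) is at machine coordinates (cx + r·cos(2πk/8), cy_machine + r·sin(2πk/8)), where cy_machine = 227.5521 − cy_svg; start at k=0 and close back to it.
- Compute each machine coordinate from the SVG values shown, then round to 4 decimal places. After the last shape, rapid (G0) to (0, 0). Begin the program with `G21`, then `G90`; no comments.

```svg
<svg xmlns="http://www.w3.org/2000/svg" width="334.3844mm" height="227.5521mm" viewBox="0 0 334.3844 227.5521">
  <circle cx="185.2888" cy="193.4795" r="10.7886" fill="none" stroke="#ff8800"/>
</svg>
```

Since the viewBox matches the mm dimensions, user units are millimetres directly. The only transform is the Y-flip y_m = 227.5521 − y_svg.

Shape 1 is a circle drawn with `<circle>`. Its stroke #ff8800 means engrave at S373, F3014. After flipping Y the toolpath is (196.0774,34.0726) → (192.9175,41.7013) → (185.2888,44.8612) → (177.6601,41.7013) → (174.5002,34.0726) → (177.6601,26.4439) → (185.2888,23.2840) → (192.9175,26.4439) → (196.0774,34.0726), returning to the start.

G21
G90
G0 X196.0774 Y34.0726
M4 S373
G1 X192.9175 Y41.7013 F3014
G1 X185.2888 Y44.8612
G1 X177.6601 Y41.7013
G1 X174.5002 Y34.0726
G1 X177.6601 Y26.4439
G1 X185.2888 Y23.2840
G1 X192.9175 Y26.4439
G1 X196.0774 Y34.0726
M5
G0 X0.0000 Y0.0000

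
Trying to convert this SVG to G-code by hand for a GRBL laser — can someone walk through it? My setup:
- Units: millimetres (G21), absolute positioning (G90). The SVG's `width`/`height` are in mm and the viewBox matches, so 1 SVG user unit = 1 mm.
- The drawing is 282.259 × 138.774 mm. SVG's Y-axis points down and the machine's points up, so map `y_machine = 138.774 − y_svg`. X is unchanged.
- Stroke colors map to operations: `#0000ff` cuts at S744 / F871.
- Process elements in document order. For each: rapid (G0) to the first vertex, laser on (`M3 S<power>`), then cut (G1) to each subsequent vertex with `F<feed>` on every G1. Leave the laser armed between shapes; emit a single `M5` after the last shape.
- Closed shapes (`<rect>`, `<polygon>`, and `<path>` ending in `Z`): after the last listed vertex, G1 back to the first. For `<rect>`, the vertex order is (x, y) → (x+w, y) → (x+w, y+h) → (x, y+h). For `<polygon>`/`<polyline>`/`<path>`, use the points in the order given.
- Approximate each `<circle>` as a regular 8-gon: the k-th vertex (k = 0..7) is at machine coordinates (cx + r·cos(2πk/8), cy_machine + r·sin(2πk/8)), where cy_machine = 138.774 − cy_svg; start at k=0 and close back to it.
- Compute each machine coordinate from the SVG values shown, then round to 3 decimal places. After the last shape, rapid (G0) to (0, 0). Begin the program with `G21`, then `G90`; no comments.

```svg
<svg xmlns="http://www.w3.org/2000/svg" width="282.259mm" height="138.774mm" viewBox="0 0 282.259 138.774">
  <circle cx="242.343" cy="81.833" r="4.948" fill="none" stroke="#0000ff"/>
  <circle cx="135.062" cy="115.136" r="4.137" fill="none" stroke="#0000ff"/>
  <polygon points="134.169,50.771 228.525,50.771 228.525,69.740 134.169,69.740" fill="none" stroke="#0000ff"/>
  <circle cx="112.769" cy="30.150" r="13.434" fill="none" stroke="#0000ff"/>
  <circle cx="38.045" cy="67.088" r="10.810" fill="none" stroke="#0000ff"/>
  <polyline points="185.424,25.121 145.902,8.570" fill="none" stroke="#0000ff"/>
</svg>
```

Since the viewBox matches the mm dimensions, user units are millimetres directly. The only transform is the Y-flip y_m = 138.774 − y_svg.

Shape 1 is a circle drawn with `<circle>`. Its stroke #0000ff means cut at S744, F871. After flipping Y the toolpath is (247.291,56.941) → (245.842,60.440) → (242.343,61.889) → (238.844,60.440) → (237.395,56.941) → (238.844,53.442) → (242.343,51.993) → (245.842,53.442) → (247.291,56.941), returning to the start.

Shape 2 is a circle drawn with `<circle>`. Its stroke #0000ff means cut at S744, F871. After flipping Y the toolpath is (139.199,23.638) → (137.987,26.563) → (135.062,27.775) → (132.137,26.563) → (130.925,23.638) → (132.137,20.713) → (135.062,19.501) → (137.987,20.713) → (139.199,23.638), returning to the start.

Shape 3 is a rectangle drawn with `<polygon>`. Its stroke #0000ff means cut at S744, F871. After flipping Y the toolpath is (134.169,88.003) → (228.525,88.003) → (228.525,69.034) → (134.169,69.034) → (134.169,88.003), returning to the start.

Shape 4 is a circle drawn with `<circle>`. Its stroke #0000ff means cut at S744, F871. After flipping Y the toolpath is (126.203,108.624) → (122.268,118.123) → (112.769,122.058) → (103.270,118.123) → (99.335,108.624) → (103.270,99.125) → (112.769,95.190) → (122.268,99.125) → (126.203,108.624), returning to the start.

Shape 5 is a circle drawn with `<circle>`. Its stroke #0000ff means cut at S744, F871. After flipping Y the toolpath is (48.855,71.686) → (45.689,79.330) → (38.045,82.496) → (30.401,79.330) → (27.235,71.686) → (30.401,64.042) → (38.045,60.876) → (45.689,64.042) → (48.855,71.686), returning to the start.

Shape 6 is a line segment drawn with `<polyline>`. Its stroke #0000ff means cut at S744, F871. After flipping Y the toolpath is (185.424,113.653) → (145.902,130.204).

G21
G90
G0 X247.291 Y56.941
M3 S744
G1 X245.842 Y60.440 F871
G1 X242.343 Y61.889 F871
G1 X238.844 Y60.440 F871
G1 X237.395 Y56.941 F871
G1 X238.844 Y53.442 F871
G1 X242.343 Y51.993 F871
G1 X245.842 Y53.442 F871
G1 X247.291 Y56.941 F871
G0 X139.199 Y23.638
M3 S744
G1 X137.987 Y26.563 F871
G1 X135.062 Y27.775 F871
G1 X132.137 Y26.563 F871
G1 X130.925 Y23.638 F871
G1 X132.137 Y20.713 F871
G1 X135.062 Y19.501 F871
G1 X137.987 Y20.713 F871
G1 X139.199 Y23.638 F871
G0 X134.169 Y88.003
M3 S744
G1 X228.525 Y88.003 F871
G1 X228.525 Y69.034 F871
G1 X134.169 Y69.034 F871
G1 X134.169 Y88.003 F871
G0 X126.203 Y108.624
M3 S744
G1 X122.268 Y118.123 F871
G1 X112.769 Y122.058 F871
G1 X103.270 Y118.123 F871
G1 X99.335 Y108.624 F871
G1 X103.270 Y99.125 F871
G1 X112.769 Y95.190 F871
G1 X122.268 Y99.125 F871
G1 X126.203 Y108.624 F871
G0 X48.855 Y71.686
M3 S744
G1 X45.689 Y79.330 F871
G1 X38.045 Y82.496 F871
G1 X30.401 Y79.330 F871
G1 X27.235 Y71.686 F871
G1 X30.401 Y64.042 F871
G1 X38.045 Y60.876 F871
G1 X45.689 Y64.042 F871
G1 X48.855 Y71.686 F871
G0 X185.424 Y113.653
M3 S744
G1 X145.902 Y130.204 F871
M5
G0 X0.000 Y0.000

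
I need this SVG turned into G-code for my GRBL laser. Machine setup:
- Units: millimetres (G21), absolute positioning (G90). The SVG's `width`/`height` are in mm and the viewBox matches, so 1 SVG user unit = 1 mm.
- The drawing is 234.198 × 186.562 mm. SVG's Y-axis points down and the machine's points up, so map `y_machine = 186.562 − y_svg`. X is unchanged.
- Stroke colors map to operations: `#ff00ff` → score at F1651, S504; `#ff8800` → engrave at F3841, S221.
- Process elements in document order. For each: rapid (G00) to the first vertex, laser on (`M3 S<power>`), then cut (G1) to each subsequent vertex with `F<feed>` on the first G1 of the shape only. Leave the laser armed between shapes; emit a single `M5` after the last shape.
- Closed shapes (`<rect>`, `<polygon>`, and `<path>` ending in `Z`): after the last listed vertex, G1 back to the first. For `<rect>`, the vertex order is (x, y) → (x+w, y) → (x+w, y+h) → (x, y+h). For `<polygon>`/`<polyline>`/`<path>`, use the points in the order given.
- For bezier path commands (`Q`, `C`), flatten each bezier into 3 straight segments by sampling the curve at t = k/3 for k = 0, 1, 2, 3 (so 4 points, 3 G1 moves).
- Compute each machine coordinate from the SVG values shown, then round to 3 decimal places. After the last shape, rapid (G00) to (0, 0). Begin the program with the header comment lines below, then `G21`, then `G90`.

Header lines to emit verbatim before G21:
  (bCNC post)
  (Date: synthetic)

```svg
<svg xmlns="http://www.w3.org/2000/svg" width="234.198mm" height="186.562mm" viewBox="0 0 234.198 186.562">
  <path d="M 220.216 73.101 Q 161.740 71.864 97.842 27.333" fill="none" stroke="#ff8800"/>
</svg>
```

viewBox `0 0 234.198 186.562` with mm width/height → 1 unit = 1 mm. Flip: y_m = 186.562 − y_svg.

**Shape 1** — `<path>` quadratic bezier, stroke `#ff8800` → engrave (S221, F3841). Control points (SVG): P0=(220.216,73.101), P1=(161.740,71.864), P2=(97.842,27.333); sampled at t=k/3. Machine vertices: (220.216,113.461) → (180.630,119.096) → (139.838,134.352) → (97.842,159.229). Open path.

(bCNC post)
(Date: synthetic)
G21
G90
G00 X220.216 Y113.461
M3 S221
G1 X180.630 Y119.096 F3841
G1 X139.838 Y134.352
G1 X97.842 Y159.229
M5
G00 X0.000 Y0.000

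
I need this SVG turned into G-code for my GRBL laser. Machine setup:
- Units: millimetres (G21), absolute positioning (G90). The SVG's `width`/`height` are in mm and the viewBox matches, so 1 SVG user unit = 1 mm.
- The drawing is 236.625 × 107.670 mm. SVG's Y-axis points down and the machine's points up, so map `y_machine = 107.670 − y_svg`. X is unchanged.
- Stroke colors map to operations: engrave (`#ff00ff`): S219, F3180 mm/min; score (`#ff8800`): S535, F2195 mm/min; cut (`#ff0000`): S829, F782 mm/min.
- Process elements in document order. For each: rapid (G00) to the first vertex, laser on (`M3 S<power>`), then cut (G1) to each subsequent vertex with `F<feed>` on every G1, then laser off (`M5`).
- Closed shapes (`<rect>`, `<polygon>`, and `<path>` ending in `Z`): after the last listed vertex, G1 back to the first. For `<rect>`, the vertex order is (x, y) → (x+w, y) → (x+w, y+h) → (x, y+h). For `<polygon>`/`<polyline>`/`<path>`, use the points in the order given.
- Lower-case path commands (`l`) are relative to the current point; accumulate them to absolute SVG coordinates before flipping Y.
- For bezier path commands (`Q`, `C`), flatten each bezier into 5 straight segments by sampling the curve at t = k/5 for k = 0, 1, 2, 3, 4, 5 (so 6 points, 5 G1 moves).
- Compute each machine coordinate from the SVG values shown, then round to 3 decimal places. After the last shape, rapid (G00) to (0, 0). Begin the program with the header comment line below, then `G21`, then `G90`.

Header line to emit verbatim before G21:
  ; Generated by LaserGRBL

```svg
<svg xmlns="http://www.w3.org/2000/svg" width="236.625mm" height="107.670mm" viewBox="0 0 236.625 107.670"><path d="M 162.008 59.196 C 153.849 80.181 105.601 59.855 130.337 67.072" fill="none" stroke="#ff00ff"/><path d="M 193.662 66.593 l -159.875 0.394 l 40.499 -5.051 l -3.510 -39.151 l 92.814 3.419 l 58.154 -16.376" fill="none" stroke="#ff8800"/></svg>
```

viewBox `0 0 236.625 107.670` with mm width/height → 1 unit = 1 mm. Flip: y_m = 107.670 − y_svg.

**Shape 1** — `<path>` cubic bezier, stroke `#ff00ff` → engrave (S219, F3180). Control points (SVG): P0=(162.008,59.196), P1=(153.849,80.181), P2=(105.601,59.855), P3=(130.337,67.072); sampled at t=k/5. Machine vertices: (162.008,48.474) → (153.207,40.289) → (140.211,38.715) → (128.449,40.444) → (123.349,42.174) → (130.337,40.598). Open path.

**Shape 2** — `<path>` open polyline, stroke `#ff8800` → score (S535, F2195). Machine vertices: (193.662,41.077) → (33.787,40.683) → (74.286,45.734) → (70.776,84.885) → (163.590,81.466) → (221.744,97.842). Open path.

; Generated by LaserGRBL
G21
G90
G00 X162.008 Y48.474
M3 S219
G1 X153.207 Y40.289 F3180
G1 X140.211 Y38.715 F3180
G1 X128.449 Y40.444 F3180
G1 X123.349 Y42.174 F3180
G1 X130.337 Y40.598 F3180
M5
G00 X193.662 Y41.077
M3 S535
G1 X33.787 Y40.683 F2195
G1 X74.286 Y45.734 F2195
G1 X70.776 Y84.885 F2195
G1 X163.590 Y81.466 F2195
G1 X221.744 Y97.842 F2195
M5
G00 X0.000 Y0.000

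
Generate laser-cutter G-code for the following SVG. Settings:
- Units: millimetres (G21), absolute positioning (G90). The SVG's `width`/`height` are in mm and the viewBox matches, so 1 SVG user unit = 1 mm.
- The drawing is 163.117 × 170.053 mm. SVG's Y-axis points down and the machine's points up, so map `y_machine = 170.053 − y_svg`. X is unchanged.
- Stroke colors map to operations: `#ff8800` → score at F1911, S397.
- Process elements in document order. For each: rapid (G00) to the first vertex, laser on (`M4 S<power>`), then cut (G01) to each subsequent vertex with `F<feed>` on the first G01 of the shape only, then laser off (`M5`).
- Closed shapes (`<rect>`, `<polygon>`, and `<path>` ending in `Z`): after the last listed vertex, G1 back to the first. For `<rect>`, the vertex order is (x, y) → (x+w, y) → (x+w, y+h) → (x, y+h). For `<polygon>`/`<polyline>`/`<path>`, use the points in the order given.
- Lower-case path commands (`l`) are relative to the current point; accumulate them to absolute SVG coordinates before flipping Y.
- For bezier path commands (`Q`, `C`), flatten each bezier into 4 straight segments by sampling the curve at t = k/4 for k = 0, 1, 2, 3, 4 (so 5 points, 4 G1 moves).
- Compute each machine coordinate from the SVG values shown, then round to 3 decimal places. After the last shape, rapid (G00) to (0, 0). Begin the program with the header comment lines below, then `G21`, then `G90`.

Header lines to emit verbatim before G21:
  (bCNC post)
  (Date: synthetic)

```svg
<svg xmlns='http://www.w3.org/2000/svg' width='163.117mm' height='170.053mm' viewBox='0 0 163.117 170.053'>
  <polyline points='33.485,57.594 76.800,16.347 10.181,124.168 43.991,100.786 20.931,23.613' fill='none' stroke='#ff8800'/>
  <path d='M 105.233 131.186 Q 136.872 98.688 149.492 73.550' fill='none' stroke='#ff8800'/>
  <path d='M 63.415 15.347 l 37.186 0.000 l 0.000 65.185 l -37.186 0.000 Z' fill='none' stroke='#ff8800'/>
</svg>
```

viewBox `0 0 163.117 170.053` with mm width/height → 1 unit = 1 mm. Flip: y_m = 170.053 − y_svg.

**Shape 1** — `<polyline>` open polyline, stroke `#ff8800` → score (S397, F1911). Machine vertices: (33.485,112.459) → (76.800,153.706) → (10.181,45.885) → (43.991,69.267) → (20.931,146.440). Open path.

**Shape 2** — `<path>` quadratic bezier, stroke `#ff8800` → score (S397, F1911). Control points (SVG): P0=(105.233,131.186), P1=(136.872,98.688), P2=(149.492,73.550); sampled at t=k/4. Machine vertices: (105.233,38.867) → (119.864,54.656) → (132.117,69.525) → (141.993,83.474) → (149.492,96.503). Open path.

**Shape 3** — `<path>` rectangle, stroke `#ff8800` → score (S397, F1911). Machine vertices: (63.415,154.706) → (100.601,154.706) → (100.601,89.521) → (63.415,89.521) → (63.415,154.706). Closed: final G1 returns to the first vertex.

(bCNC post)
(Date: synthetic)
G21
G90
G00 X33.485 Y112.459
M4 S397
G01 X76.800 Y153.706 F1911
G01 X10.181 Y45.885
G01 X43.991 Y69.267
G01 X20.931 Y146.440
M5
G00 X105.233 Y38.867
M4 S397
G01 X119.864 Y54.656 F1911
G01 X132.117 Y69.525
G01 X141.993 Y83.474
G01 X149.492 Y96.503
M5
G00 X63.415 Y154.706
M4 S397
G01 X100.601 Y154.706 F1911
G01 X100.601 Y89.521
G01 X63.415 Y89.521
G01 X63.415 Y154.706
M5
G00 X0.000 Y0.000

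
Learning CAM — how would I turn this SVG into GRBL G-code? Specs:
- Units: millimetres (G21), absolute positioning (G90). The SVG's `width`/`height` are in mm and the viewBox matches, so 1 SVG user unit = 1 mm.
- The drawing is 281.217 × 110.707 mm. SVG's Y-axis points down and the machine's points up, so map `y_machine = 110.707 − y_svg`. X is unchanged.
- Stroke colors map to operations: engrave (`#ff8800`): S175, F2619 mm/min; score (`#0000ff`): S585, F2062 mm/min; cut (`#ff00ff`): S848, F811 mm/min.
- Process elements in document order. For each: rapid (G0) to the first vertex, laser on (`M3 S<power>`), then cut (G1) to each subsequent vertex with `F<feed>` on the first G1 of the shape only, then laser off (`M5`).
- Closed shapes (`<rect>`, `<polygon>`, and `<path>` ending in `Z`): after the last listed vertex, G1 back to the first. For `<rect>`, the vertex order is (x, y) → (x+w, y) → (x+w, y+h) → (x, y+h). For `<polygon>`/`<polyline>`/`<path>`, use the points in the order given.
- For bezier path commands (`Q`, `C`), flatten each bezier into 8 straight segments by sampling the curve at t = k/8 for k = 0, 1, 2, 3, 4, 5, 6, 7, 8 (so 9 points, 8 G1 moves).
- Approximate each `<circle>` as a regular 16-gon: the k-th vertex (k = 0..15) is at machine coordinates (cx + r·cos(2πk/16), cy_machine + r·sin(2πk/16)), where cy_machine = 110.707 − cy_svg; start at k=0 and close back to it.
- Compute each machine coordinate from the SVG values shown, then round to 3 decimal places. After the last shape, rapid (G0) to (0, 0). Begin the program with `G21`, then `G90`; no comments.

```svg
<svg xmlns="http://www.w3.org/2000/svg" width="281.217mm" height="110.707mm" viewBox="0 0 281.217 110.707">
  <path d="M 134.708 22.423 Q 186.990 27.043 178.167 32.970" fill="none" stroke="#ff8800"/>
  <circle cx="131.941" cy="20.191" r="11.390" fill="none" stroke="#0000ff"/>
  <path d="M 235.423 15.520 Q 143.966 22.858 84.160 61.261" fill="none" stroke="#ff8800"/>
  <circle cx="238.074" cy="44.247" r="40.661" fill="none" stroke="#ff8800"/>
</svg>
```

G21
G90
G0 X134.708 Y88.284
M3 S175
G1 X146.824 Y87.109 F2619
G1 X157.030 Y85.892
G1 X165.327 Y84.635
G1 X171.714 Y83.337
G1 X176.191 Y81.998
G1 X178.759 Y80.619
G1 X179.418 Y79.198
G1 X178.167 Y77.737
M5
G0 X143.331 Y90.516
M3 S585
G1 X142.464 Y94.875 F2062
G1 X139.995 Y98.570
G1 X136.300 Y101.039
G1 X131.941 Y101.906
G1 X127.582 Y101.039
G1 X123.887 Y98.570
G1 X121.418 Y94.875
G1 X120.551 Y90.516
G1 X121.418 Y86.157
G1 X123.887 Y82.462
G1 X127.582 Y79.993
G1 X131.941 Y79.126
G1 X136.300 Y79.993
G1 X139.995 Y82.462
G1 X142.464 Y86.157
G1 X143.331 Y90.516
M5
G0 X235.423 Y95.187
M3 S175
G1 X213.053 Y92.867 F2619
G1 X191.673 Y89.576
G1 X171.281 Y85.315
G1 X151.879 Y80.083
G1 X133.465 Y73.880
G1 X116.041 Y66.706
G1 X99.606 Y58.561
G1 X84.160 Y49.446
M5
G0 X278.735 Y66.460
M3 S175
G1 X275.640 Y82.020 F2619
G1 X266.826 Y95.212
G1 X253.634 Y104.026
G1 X238.074 Y107.121
G1 X222.514 Y104.026
G1 X209.322 Y95.212
G1 X200.508 Y82.020
G1 X197.413 Y66.460
G1 X200.508 Y50.900
G1 X209.322 Y37.708
G1 X222.514 Y28.894
G1 X238.074 Y25.799
G1 X253.634 Y28.894
G1 X266.826 Y37.708
G1 X275.640 Y50.900
G1 X278.735 Y66.460
M5
G0 X0.000 Y0.000

viewBox `0 0 281.217 110.707` with mm width/height → 1 unit = 1 mm. Flip: y_m = 110.707 − y_svg.

**Shape 1** — `<path>` quadratic bezier, stroke `#ff8800` → engrave (S175, F2619). Control points (SVG): P0=(134.708,22.423), P1=(186.990,27.043), P2=(178.167,32.970); sampled at t=k/8. Machine vertices: (134.708,88.284) → (146.824,87.109) → (157.030,85.892) → (165.327,84.635) → (171.714,83.337) → (176.191,81.998) → (178.759,80.619) → (179.418,79.198) → (178.167,77.737). Open path.

**Shape 2** — `<circle>` circle, stroke `#0000ff` → score (S585, F2062). Machine vertices: (143.331,90.516) → (142.464,94.875) → (139.995,98.570) → (136.300,101.039) → (131.941,101.906) → (127.582,101.039) → (123.887,98.570) → (121.418,94.875) → (120.551,90.516) → (121.418,86.157) → (123.887,82.462) → (127.582,79.993) → (131.941,79.126) → (136.300,79.993) → (139.995,82.462) → (142.464,86.157) → (143.331,90.516). Closed: final G1 returns to the first vertex.

**Shape 3** — `<path>` quadratic bezier, stroke `#ff8800` → engrave (S175, F2619). Control points (SVG): P0=(235.423,15.520), P1=(143.966,22.858), P2=(84.160,61.261); sampled at t=k/8. Machine vertices: (235.423,95.187) → (213.053,92.867) → (191.673,89.576) → (171.281,85.315) → (151.879,80.083) → (133.465,73.880) → (116.041,66.706) → (99.606,58.561) → (84.160,49.446). Open path.

**Shape 4** — `<circle>` circle, stroke `#ff8800` → engrave (S175, F2619). Machine vertices: (278.735,66.460) → (275.640,82.020) → (266.826,95.212) → (253.634,104.026) → (238.074,107.121) → (222.514,104.026) → (209.322,95.212) → (200.508,82.020) → (197.413,66.460) → (200.508,50.900) → (209.322,37.708) → (222.514,28.894) → (238.074,25.799) → (253.634,28.894) → (266.826,37.708) → (275.640,50.900) → (278.735,66.460). Closed: final G1 returns to the first vertex.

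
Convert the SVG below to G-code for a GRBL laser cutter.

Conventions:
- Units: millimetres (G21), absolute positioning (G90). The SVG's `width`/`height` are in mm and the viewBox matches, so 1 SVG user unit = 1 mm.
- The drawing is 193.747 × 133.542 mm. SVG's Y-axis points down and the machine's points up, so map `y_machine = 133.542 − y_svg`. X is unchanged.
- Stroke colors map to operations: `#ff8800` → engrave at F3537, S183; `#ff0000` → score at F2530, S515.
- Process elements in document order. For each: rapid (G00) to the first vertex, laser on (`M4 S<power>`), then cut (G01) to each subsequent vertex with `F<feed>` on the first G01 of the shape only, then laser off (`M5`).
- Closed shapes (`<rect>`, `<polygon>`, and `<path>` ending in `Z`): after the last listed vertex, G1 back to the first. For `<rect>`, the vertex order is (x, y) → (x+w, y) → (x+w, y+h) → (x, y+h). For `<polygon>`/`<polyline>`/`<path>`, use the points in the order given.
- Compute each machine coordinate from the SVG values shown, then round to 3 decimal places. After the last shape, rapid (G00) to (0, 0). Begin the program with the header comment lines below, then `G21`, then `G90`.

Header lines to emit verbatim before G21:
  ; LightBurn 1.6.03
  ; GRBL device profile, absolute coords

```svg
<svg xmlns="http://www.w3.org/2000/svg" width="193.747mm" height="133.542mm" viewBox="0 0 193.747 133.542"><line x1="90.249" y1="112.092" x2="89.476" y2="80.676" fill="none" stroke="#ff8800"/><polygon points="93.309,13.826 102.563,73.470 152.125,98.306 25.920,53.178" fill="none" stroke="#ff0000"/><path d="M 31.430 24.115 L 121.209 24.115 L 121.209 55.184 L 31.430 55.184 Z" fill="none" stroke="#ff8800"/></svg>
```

1 u = 1 mm; y_m = 133.542 − y.

[1] `<line>` line segment, #ff8800→engrave S183 F3537: (90.249,21.450) → (89.476,52.866)

[2] `<polygon>` closed polygon, #ff0000→score S515 F2530: (93.309,119.716) → (102.563,60.072) → (152.125,35.236) → (25.920,80.364) → (93.309,119.716) (closed)

[3] `<path>` rectangle, #ff8800→engrave S183 F3537: (31.430,109.427) → (121.209,109.427) → (121.209,78.358) → (31.430,78.358) → (31.430,109.427) (closed)

; LightBurn 1.6.03
; GRBL device profile, absolute coords
G21
G90
G00 X90.249 Y21.450
M4 S183
G01 X89.476 Y52.866 F3537
M5
G00 X93.309 Y119.716
M4 S515
G01 X102.563 Y60.072 F2530
G01 X152.125 Y35.236
G01 X25.920 Y80.364
G01 X93.309 Y119.716
M5
G00 X31.430 Y109.427
M4 S183
G01 X121.209 Y109.427 F3537
G01 X121.209 Y78.358
G01 X31.430 Y78.358
G01 X31.430 Y109.427
M5
G00 X0.000 Y0.000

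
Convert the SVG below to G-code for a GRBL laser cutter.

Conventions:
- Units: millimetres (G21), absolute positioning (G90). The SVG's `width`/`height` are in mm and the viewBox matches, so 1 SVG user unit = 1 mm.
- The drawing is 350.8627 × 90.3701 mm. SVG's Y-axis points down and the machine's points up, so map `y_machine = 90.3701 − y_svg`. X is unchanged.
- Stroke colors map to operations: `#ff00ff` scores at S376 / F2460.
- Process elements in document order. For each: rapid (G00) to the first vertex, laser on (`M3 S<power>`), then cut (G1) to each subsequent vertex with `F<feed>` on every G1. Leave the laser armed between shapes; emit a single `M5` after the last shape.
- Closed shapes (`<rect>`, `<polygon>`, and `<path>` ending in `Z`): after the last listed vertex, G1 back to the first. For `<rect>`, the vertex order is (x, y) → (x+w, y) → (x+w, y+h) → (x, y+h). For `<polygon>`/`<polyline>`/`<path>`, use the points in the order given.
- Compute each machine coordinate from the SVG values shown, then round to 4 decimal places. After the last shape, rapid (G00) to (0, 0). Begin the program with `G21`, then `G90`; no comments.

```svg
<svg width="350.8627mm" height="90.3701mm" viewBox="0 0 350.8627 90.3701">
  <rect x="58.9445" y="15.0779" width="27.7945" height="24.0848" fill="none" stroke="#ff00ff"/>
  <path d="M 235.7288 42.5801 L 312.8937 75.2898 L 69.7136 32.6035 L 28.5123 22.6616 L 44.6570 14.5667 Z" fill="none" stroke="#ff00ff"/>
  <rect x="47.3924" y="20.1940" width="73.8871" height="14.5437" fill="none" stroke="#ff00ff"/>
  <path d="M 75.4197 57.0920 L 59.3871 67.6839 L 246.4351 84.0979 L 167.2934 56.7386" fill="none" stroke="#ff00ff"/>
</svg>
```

viewBox `0 0 350.8627 90.3701` with mm width/height → 1 unit = 1 mm. Flip: y_m = 90.3701 − y_svg.

**Shape 1** — `<rect>` rectangle, stroke `#ff00ff` → score (S376, F2460). Machine vertices: (58.9445,75.2922) → (86.7390,75.2922) → (86.7390,51.2074) → (58.9445,51.2074) → (58.9445,75.2922). Closed: final G1 returns to the first vertex.

**Shape 2** — `<path>` closed polygon, stroke `#ff00ff` → score (S376, F2460). Machine vertices: (235.7288,47.7900) → (312.8937,15.0803) → (69.7136,57.7666) → (28.5123,67.7085) → (44.6570,75.8034) → (235.7288,47.7900). Closed: final G1 returns to the first vertex.

**Shape 3** — `<rect>` rectangle, stroke `#ff00ff` → score (S376, F2460). Machine vertices: (47.3924,70.1761) → (121.2795,70.1761) → (121.2795,55.6324) → (47.3924,55.6324) → (47.3924,70.1761). Closed: final G1 returns to the first vertex.

**Shape 4** — `<path>` open polyline, stroke `#ff00ff` → score (S376, F2460). Machine vertices: (75.4197,33.2781) → (59.3871,22.6862) → (246.4351,6.2722) → (167.2934,33.6315). Open path.

G21
G90
G00 X58.9445 Y75.2922
M3 S376
G1 X86.7390 Y75.2922 F2460
G1 X86.7390 Y51.2074 F2460
G1 X58.9445 Y51.2074 F2460
G1 X58.9445 Y75.2922 F2460
G00 X235.7288 Y47.7900
M3 S376
G1 X312.8937 Y15.0803 F2460
G1 X69.7136 Y57.7666 F2460
G1 X28.5123 Y67.7085 F2460
G1 X44.6570 Y75.8034 F2460
G1 X235.7288 Y47.7900 F2460
G00 X47.3924 Y70.1761
M3 S376
G1 X121.2795 Y70.1761 F2460
G1 X121.2795 Y55.6324 F2460
G1 X47.3924 Y55.6324 F2460
G1 X47.3924 Y70.1761 F2460
G00 X75.4197 Y33.2781
M3 S376
G1 X59.3871 Y22.6862 F2460
G1 X246.4351 Y6.2722 F2460
G1 X167.2934 Y33.6315 F2460
M5
G00 X0.0000 Y0.0000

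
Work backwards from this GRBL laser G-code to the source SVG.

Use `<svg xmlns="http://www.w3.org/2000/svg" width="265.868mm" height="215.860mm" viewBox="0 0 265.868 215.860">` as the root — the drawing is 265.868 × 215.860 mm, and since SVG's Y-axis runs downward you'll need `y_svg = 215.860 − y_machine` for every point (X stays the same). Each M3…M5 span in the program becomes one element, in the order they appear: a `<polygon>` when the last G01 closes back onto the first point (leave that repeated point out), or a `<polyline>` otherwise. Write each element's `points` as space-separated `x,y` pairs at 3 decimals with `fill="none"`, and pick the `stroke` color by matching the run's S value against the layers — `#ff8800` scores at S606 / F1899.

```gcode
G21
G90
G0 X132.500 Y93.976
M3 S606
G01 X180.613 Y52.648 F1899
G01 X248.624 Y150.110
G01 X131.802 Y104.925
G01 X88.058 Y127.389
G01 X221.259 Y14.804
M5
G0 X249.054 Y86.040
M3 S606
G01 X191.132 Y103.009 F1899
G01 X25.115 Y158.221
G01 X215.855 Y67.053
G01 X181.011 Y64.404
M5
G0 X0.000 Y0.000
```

Machine Y-up, SVG Y-down with viewBox height 215.860, so y_svg = 215.860 − y_machine; X carries over. Every run uses S606, so all elements get stroke `#ff8800` (score).

Run 1: The run is open, so emit a `<polyline>` with points (Y-flipped): 132.500,121.884 180.613,163.212 248.624,65.750 131.802,110.935 88.058,88.471 221.259,201.056.

Run 2: The run is open, so emit a `<polyline>` with points (Y-flipped): 249.054,129.820 191.132,112.851 25.115,57.639 215.855,148.807 181.011,151.456.

<svg xmlns="http://www.w3.org/2000/svg" width="265.868mm" height="215.860mm" viewBox="0 0 265.868 215.860">
  <polyline points="132.500,121.884 180.613,163.212 248.624,65.750 131.802,110.935 88.058,88.471 221.259,201.056" fill="none" stroke="#ff8800"/>
  <polyline points="249.054,129.820 191.132,112.851 25.115,57.639 215.855,148.807 181.011,151.456" fill="none" stroke="#ff8800"/>
</svg>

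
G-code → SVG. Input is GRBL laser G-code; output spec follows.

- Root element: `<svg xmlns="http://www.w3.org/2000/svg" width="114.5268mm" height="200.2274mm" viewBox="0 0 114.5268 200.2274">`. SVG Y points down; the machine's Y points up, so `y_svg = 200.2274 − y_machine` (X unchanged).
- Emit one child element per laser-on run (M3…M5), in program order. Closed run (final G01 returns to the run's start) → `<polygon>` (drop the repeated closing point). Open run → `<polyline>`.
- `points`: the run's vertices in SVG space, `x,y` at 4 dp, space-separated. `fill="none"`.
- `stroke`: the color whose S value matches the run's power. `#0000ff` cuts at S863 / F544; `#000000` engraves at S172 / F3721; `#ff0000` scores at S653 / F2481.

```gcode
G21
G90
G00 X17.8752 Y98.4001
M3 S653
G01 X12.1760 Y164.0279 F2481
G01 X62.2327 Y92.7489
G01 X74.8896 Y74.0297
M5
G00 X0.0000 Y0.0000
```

y_svg = 200.2274 − y_m. Every run uses S653, so all elements get stroke `#ff0000` (score).

[1] open run; points: 17.8752,101.8273 12.1760,36.1995 62.2327,107.4785 74.8896,126.1977

<svg xmlns="http://www.w3.org/2000/svg" width="114.5268mm" height="200.2274mm" viewBox="0 0 114.5268 200.2274">
  <polyline points="17.8752,101.8273 12.1760,36.1995 62.2327,107.4785 74.8896,126.1977" fill="none" stroke="#ff0000"/>
</svg>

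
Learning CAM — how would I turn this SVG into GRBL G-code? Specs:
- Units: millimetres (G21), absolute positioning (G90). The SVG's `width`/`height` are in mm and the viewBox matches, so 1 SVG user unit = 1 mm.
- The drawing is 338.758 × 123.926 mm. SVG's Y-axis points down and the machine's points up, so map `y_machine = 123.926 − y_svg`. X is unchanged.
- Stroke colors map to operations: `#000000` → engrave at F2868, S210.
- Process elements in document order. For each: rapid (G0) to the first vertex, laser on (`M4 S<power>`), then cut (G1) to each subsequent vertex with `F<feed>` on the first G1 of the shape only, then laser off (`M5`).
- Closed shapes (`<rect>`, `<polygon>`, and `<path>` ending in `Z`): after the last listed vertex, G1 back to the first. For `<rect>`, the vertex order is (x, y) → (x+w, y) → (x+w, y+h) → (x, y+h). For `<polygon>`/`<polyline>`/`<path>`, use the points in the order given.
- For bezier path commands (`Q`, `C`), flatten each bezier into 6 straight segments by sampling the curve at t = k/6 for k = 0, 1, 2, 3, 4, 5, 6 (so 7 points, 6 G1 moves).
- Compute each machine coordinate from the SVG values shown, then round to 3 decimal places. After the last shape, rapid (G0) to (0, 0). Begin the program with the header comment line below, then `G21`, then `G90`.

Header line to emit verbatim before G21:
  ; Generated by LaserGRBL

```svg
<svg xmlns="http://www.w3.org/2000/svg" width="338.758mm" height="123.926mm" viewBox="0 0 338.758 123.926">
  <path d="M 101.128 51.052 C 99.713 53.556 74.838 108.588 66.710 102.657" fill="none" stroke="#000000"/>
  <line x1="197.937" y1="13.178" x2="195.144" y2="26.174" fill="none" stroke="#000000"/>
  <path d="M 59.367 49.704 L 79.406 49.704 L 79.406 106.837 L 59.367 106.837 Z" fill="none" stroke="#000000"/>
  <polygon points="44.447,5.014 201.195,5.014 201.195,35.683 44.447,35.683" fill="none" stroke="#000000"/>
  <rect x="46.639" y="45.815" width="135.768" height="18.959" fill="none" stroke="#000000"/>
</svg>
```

; Generated by LaserGRBL
G21
G90
G0 X101.128 Y72.874
M4 S210
G1 X98.652 Y67.770 F2868
G1 X93.382 Y57.064
G1 X86.436 Y43.908
G1 X78.931 Y31.456
G1 X71.983 Y22.858
G1 X66.710 Y21.269
M5
G0 X197.937 Y110.748
M4 S210
G1 X195.144 Y97.752 F2868
M5
G0 X59.367 Y74.222
M4 S210
G1 X79.406 Y74.222 F2868
G1 X79.406 Y17.089
G1 X59.367 Y17.089
G1 X59.367 Y74.222
M5
G0 X44.447 Y118.912
M4 S210
G1 X201.195 Y118.912 F2868
G1 X201.195 Y88.243
G1 X44.447 Y88.243
G1 X44.447 Y118.912
M5
G0 X46.639 Y78.111
M4 S210
G1 X182.407 Y78.111 F2868
G1 X182.407 Y59.152
G1 X46.639 Y59.152
G1 X46.639 Y78.111
M5
G0 X0.000 Y0.000

viewBox `0 0 338.758 123.926` with mm width/height → 1 unit = 1 mm. Flip: y_m = 123.926 − y_svg.

**Shape 1** — `<path>` cubic bezier, stroke `#000000` → engrave (S210, F2868). Control points (SVG): P0=(101.128,51.052), P1=(99.713,53.556), P2=(74.838,108.588), P3=(66.710,102.657); sampled at t=k/6. Machine vertices: (101.128,72.874) → (98.652,67.770) → (93.382,57.064) → (86.436,43.908) → (78.931,31.456) → (71.983,22.858) → (66.710,21.269). Open path.

**Shape 2** — `<line>` line segment, stroke `#000000` → engrave (S210, F2868). Machine vertices: (197.937,110.748) → (195.144,97.752). Open path.

**Shape 3** — `<path>` rectangle, stroke `#000000` → engrave (S210, F2868). Machine vertices: (59.367,74.222) → (79.406,74.222) → (79.406,17.089) → (59.367,17.089) → (59.367,74.222). Closed: final G1 returns to the first vertex.

**Shape 4** — `<polygon>` rectangle, stroke `#000000` → engrave (S210, F2868). Machine vertices: (44.447,118.912) → (201.195,118.912) → (201.195,88.243) → (44.447,88.243) → (44.447,118.912). Closed: final G1 returns to the first vertex.

**Shape 5** — `<rect>` rectangle, stroke `#000000` → engrave (S210, F2868). Machine vertices: (46.639,78.111) → (182.407,78.111) → (182.407,59.152) → (46.639,59.152) → (46.639,78.111). Closed: final G1 returns to the first vertex.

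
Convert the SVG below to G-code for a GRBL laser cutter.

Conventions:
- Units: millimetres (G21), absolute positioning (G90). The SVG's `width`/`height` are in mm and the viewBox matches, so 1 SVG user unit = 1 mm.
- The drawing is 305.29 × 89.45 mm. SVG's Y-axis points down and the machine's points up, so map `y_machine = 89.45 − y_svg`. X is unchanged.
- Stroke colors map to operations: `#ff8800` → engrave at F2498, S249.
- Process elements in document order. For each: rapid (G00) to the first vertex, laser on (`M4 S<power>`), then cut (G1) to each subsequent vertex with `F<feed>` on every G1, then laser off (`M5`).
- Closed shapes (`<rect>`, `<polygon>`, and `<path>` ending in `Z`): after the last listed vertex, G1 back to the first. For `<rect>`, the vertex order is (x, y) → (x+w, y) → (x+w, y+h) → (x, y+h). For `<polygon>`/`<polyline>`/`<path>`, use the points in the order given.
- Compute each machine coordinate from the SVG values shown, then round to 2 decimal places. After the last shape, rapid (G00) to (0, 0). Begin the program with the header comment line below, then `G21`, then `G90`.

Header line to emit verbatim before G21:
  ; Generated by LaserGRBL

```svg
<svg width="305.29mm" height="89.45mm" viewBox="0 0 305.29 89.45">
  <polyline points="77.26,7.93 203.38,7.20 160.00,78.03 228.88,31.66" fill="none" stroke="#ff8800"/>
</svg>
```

Since the viewBox matches the mm dimensions, user units are millimetres directly. The only transform is the Y-flip y_m = 89.45 − y_svg.

Shape 1 is a open polyline drawn with `<polyline>`. Its stroke #ff8800 means engrave at S249, F2498. After flipping Y the toolpath is (77.26,81.52) → (203.38,82.25) → (160.00,11.42) → (228.88,57.79).

; Generated by LaserGRBL
G21
G90
G00 X77.26 Y81.52
M4 S249
G1 X203.38 Y82.25 F2498
G1 X160.00 Y11.42 F2498
G1 X228.88 Y57.79 F2498
M5
G00 X0.00 Y0.00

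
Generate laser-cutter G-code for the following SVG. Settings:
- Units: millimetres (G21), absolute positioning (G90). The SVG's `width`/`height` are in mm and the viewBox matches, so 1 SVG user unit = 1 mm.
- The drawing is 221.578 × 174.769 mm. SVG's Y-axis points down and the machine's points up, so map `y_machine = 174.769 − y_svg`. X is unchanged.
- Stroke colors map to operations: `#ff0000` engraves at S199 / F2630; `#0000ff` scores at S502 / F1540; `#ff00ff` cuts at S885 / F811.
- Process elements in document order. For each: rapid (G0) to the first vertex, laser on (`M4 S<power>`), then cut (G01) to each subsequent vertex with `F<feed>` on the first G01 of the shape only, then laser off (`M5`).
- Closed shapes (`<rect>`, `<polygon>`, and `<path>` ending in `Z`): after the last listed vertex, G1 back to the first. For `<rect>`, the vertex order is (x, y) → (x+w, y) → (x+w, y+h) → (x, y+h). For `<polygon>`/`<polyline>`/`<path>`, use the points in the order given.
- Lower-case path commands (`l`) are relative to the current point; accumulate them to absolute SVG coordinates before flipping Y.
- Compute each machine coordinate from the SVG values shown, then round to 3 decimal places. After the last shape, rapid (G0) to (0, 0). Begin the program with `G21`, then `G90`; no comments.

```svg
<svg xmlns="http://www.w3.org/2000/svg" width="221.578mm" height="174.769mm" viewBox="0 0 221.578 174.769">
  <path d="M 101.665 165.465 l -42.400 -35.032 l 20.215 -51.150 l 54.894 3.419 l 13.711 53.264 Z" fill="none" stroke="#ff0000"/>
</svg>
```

G21
G90
G0 X101.665 Y9.304
M4 S199
G01 X59.265 Y44.336 F2630
G01 X79.480 Y95.486
G01 X134.374 Y92.067
G01 X148.085 Y38.803
G01 X101.665 Y9.304
M5
G0 X0.000 Y0.000

Since the viewBox matches the mm dimensions, user units are millimetres directly. The only transform is the Y-flip y_m = 174.769 − y_svg.

Shape 1 is a regular polygon drawn with `<path>`. Its stroke #ff0000 means engrave at S199, F2630. After flipping Y the toolpath is (101.665,9.304) → (59.265,44.336) → (79.480,95.486) → (134.374,92.067) → (148.085,38.803) → (101.665,9.304), returning to the start.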